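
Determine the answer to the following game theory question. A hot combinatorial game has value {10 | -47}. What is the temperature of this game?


The game is {10 | -47}, a switch {a | b} with numbers a > b.
Cooling {a | b} by t gives {a - t | b + t}, which stops being hot when a - t = b + t, i.e. at t = (a - b)/2. So the temperature of a switch is (a - b)/2.
Temperature = (Left option - Right option) / 2
= (10 - (-47)) / 2
= 57 / 2
= 57/2

57/2


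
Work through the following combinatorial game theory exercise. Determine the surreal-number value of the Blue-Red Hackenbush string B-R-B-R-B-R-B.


Edges (from ground): B-R-B-R-B-R-B
By Berlekamp's sign-expansion rule, a Blue-Red Hackenbush stalk has the value of the surreal number whose sign sequence is the edge sequence with B -> + and R -> -.
Sign sequence: +-+-+-+
Trace the sign expansion in the surreal number tree, starting from 0:
Edge 1: B (sign +) -> bounds (0, +inf), value = 1
Edge 2: R (sign -) -> bounds (0, 1), value = 1/2
Edge 3: B (sign +) -> bounds (1/2, 1), value = 3/4
Edge 4: R (sign -) -> bounds (1/2, 3/4), value = 5/8
Edge 5: B (sign +) -> bounds (5/8, 3/4), value = 11/16
Edge 6: R (sign -) -> bounds (5/8, 11/16), value = 21/32
Edge 7: B (sign +) -> bounds (21/32, 11/16), value = 43/64
Game value = 43/64

43/64


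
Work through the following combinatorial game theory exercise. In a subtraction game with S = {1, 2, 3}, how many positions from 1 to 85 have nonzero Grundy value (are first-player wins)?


Subtraction set S = {1, 2, 3}, so G(n) = n mod 4.
G(n) = 0 when n is a multiple of 4.
Multiples of 4 in [1, 85]: 21
N-positions (nonzero Grundy) = 85 - 21 = 64

64


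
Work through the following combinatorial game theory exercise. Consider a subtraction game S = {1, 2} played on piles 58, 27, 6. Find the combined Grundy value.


Subtraction set: {1, 2}
For this subtraction set, G(n) = n mod 3 (period = max + 1 = 3).
Pile 1 (size 58): G(58) = 58 mod 3 = 1
Pile 2 (size 27): G(27) = 27 mod 3 = 0
Pile 3 (size 6): G(6) = 6 mod 3 = 0
Total Grundy value = XOR of all: 1 XOR 0 XOR 0 = 1

1


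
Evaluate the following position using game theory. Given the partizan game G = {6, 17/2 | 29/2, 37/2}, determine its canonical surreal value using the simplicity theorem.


Left options: {6, 17/2}, max = 17/2
Right options: {29/2, 37/2}, min = 29/2
All options are numbers and max(Left) < min(Right), so by the simplicity theorem the value is the simplest (earliest-born) number strictly between 17/2 and 29/2.
Integers 9 through 14 all lie strictly between 17/2 and 29/2.
Among integers, the simplest (lowest birthday = smallest |n|; 0 is born on day 0, +-n on day n) is 9.
No non-integer in the interval can be simpler: if x is a non-integer in the interval, then floor(x) or ceil(x) also lies in the interval (the interval contains an integer), and both are proper prefixes of x's sign expansion, i.e. born earlier. So the game value is 9.
Game value = 9

9


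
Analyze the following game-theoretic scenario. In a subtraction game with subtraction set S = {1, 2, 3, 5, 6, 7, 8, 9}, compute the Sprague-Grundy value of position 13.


The subtraction set is S = {1, 2, 3, 5, 6, 7, 8, 9}.
G(k) = mex{ G(k - s) : s in S, s <= k }. We compute iteratively: G(0) = 0.
G(1) = mex({0}) = 1
G(2) = mex({0, 1}) = 2
G(3) = mex({0, 1, 2}) = 3
G(4) = mex({1, 2, 3}) = 0
G(5) = mex({0, 2, 3}) = 1
G(6) = mex({0, 1, 3}) = 2
G(7) = mex({0, 1, 2}) = 3
G(8) = mex({0, 1, 2, 3}) = 4
G(9) = mex({0, 1, 2, 3, 4}) = 5
G(10) = mex({0, 1, 2, 3, 4, 5}) = 6
G(11) = mex({0, 1, 2, 3, 4, 5, 6}) = 7
G(12) = mex({0, 1, 2, 3, 5, 6, 7}) = 4
G(13) = mex({0, 1, 2, 3, 4, 6, 7}) = 5
Therefore G(13) = 5.

5


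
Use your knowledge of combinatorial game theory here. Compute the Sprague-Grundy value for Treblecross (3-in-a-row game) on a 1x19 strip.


Treblecross: place X on empty cells; 3-in-a-row wins.
Playing within two cells of an existing X lets the opponent win at once, so sensible play treats the cells i-2..i+2 around each X as dead. The player left with no safe cell loses, so this is a normal-play take-away game on strips of safe cells.
Placing X at cell i (0-indexed) of a strip of k safe cells leaves independent strips of sizes max(0, i-2) and max(0, k-i-3). Hence G(k) = mex{ G(max(0,i-2)) XOR G(max(0,k-i-3)) : 0 <= i < k }, with G(0) = 0.
G(1): splits (0,0):0^0=0 -> mex({0}) = 1
G(2): splits (0,0):0^0=0 -> mex({0}) = 1
G(3): splits (0,0):0^0=0 -> mex({0}) = 1
G(4): splits (0,1):0^1=1 (0,0):0^0=0 -> mex({0, 1}) = 2
G(5): splits (0,2):0^1=1 (0,1):0^1=1 (0,0):0^0=0 -> mex({0, 1}) = 2
G(6) = mex({1}) = 0
G(7) = mex({0, 1, 2}) = 3
G(8) = mex({0, 1, 2}) = 3
G(9) = mex({0, 2}) = 1
G(10) = mex({0, 2, 3}) = 1
G(11) = mex({0, 3}) = 1
G(12) = mex({1, 3}) = 0
G(13) = mex({0, 1, 2, 3}) = 4
G(14) = mex({0, 1, 2}) = 3
G(15) = mex({0, 1, 2}) = 3
G(16) = mex({0, 1, 2, 4}) = 3
G(17) = mex({0, 1, 3, 4}) = 2
G(18) = mex({0, 1, 3, 4}) = 2
G(19) = mex({0, 1, 3, 5}) = 2
Therefore G(19) = 2.

2


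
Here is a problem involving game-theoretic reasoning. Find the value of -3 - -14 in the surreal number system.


x = -3, y = -14
x - y = -3 - -14 = 11

11


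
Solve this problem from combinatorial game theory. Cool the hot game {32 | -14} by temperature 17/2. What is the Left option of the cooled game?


Original game: {32 | -14} (a switch {a | b} with a > b).
Cooling by t (for t below the temperature (a - b)/2 = 23) taxes each move by t: {a | b} cooled by t is {a - t | b + t}.
Cooling amount: t = 17/2
Cooled Left option: 32 - 17/2 = 47/2
Cooled Right option: -14 + 17/2 = -11/2
Cooled game: {47/2 | -11/2}
Left option = 47/2

47/2


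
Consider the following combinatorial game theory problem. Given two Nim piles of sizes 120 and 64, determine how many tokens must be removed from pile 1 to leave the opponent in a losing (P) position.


Piles: 120 and 64
Current XOR: 120 XOR 64 = 56 (non-zero, so this is an N-position).
To make the XOR zero, we need to find a move that balances the piles.
For pile 1 (size 120): target = 120 XOR 56 = 64
We reduce pile 1 from 120 to 64.
Tokens removed: 120 - 64 = 56
Verification: 64 XOR 64 = 0

56


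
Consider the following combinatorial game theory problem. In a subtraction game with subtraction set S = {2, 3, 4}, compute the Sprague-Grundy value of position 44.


The subtraction set is S = {2, 3, 4}.
G(k) = mex{ G(k - s) : s in S, s <= k }. We compute iteratively: G(0) = 0.
G(1) = mex({}) = 0
G(2) = mex({0}) = 1
G(3) = mex({0}) = 1
G(4) = mex({0, 1}) = 2
G(5) = mex({0, 1}) = 2
G(6) = mex({1, 2}) = 0
G(7) = mex({1, 2}) = 0
G(8) = mex({0, 2}) = 1
G(9) = mex({0, 2}) = 1
Observe that G(6)..G(9) = 0, 0, 1, 1 repeats G(0)..G(3) = 0, 0, 1, 1.
For k >= max(S) = 4, G(k) is determined by the previous 4 values G(k-4)..G(k-1); a window of 4 consecutive values has recurred shifted by 6, so by induction G(k + 6) = G(k) for all k >= 0: the sequence is periodic from the start with period 6.
One period: G(0..5) = 0, 0, 1, 1, 2, 2.
44 mod 6 = 2, so G(44) = G(2) = 1.

1


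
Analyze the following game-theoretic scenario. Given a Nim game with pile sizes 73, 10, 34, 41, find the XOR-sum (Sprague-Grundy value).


We need the XOR (exclusive or) of all pile sizes.
After XOR-ing pile 1 (size 73): 0 XOR 73 = 73
After XOR-ing pile 2 (size 10): 73 XOR 10 = 67
After XOR-ing pile 3 (size 34): 67 XOR 34 = 97
After XOR-ing pile 4 (size 41): 97 XOR 41 = 72
The Nim-value of this position is 72.

72


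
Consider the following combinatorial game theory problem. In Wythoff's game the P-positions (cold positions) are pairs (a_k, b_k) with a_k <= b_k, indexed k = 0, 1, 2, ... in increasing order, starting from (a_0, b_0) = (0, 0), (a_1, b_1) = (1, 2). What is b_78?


By Wythoff's theorem, a_k = floor(k * phi) and b_k = floor(k * phi^2) = a_k + k, where phi = (1 + sqrt(5))/2 is the golden ratio.
phi = (1 + sqrt(5))/2 = 1.618034
phi^2 = phi + 1 = 2.618034
k = 78
k * phi^2 = 78 * 2.618034 = 204.206651
b_78 = floor(k * phi^2) = 204 (check: a_78 + k = 126 + 78 = 204)

204


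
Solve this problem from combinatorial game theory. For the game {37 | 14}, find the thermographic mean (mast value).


Game = {37 | 14}, a switch {a | b} with numbers a > b.
Its thermograph has left wall a - t and right wall b + t, which meet at t = (a - b)/2, where both equal (a + b)/2. So the mast (mean value) is at (a + b)/2.
Mean = (37 + (14))/2 = 51/2 = 51/2

51/2


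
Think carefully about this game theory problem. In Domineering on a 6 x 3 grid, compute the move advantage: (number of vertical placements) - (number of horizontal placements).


Board is 6 x 3 (rows x cols).
Left (vertical) placements: (rows-1) * cols = 5 * 3 = 15
Right (horizontal) placements: rows * (cols-1) = 6 * 2 = 12
Advantage = Left - Right = 15 - 12 = 3

3


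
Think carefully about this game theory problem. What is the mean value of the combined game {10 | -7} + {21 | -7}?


G1 = {10 | -7}, G2 = {21 | -7}
Each is a switch {a | b} with numbers a > b; its mean value is (a + b)/2, and mean value is additive over game sums: m(G1 + G2) = m(G1) + m(G2).
Mean of G1 = (10 + (-7))/2 = 3/2 = 3/2
Mean of G2 = (21 + (-7))/2 = 14/2 = 7
Mean of G1 + G2 = 3/2 + 7 = 17/2

17/2


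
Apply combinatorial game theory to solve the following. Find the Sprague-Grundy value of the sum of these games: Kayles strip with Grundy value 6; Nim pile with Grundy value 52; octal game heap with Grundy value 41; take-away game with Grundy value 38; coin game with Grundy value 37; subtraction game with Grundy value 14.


By the Sprague-Grundy theorem, the Grundy value of a sum of games is the XOR of individual Grundy values.
Kayles strip: Grundy value = 6. Running XOR: 0 XOR 6 = 6
Nim pile: Grundy value = 52. Running XOR: 6 XOR 52 = 50
octal game heap: Grundy value = 41. Running XOR: 50 XOR 41 = 27
take-away game: Grundy value = 38. Running XOR: 27 XOR 38 = 61
coin game: Grundy value = 37. Running XOR: 61 XOR 37 = 24
subtraction game: Grundy value = 14. Running XOR: 24 XOR 14 = 22
The combined Grundy value is 22.

22


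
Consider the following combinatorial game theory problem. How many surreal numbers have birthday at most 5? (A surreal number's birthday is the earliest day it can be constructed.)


Day 0: {|} = 0 is born. Count = 1.
Day n: the number of surreal numbers born by day n is 2^(n+1) - 1.
By day 0: 2^1 - 1 = 1
By day 1: 2^2 - 1 = 3
By day 2: 2^3 - 1 = 7
By day 3: 2^4 - 1 = 15
By day 4: 2^5 - 1 = 31
By day 5: 2^6 - 1 = 63
By day 5: 63 surreal numbers.

63


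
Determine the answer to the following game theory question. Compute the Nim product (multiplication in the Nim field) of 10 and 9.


Nim multiplication is bilinear over XOR: (u XOR v) * w = (u*w) XOR (v*w).
So we split each operand into its bit components and XOR the pairwise Nim products.
10 = 2 + 8 (as XOR of powers of 2).
9 = 1 + 8 (as XOR of powers of 2).
Using the standard Nim-product table on single bits:
  2*2 = 3,   2*4 = 8,   2*8 = 12,
  4*4 = 6,   4*8 = 11,  8*8 = 13,
and  1*x = x (identity), k*l = l*k (commutative).
Pairwise Nim products:
  2 * 1 = 2
  2 * 8 = 12
  8 * 1 = 8
  8 * 8 = 13
XOR them: 2 XOR 12 XOR 8 XOR 13 = 11.
Result: 10 * 9 = 11 (in Nim).

11


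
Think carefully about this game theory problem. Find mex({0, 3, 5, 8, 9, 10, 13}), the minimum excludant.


Set = {0, 3, 5, 8, 9, 10, 13}
0 is in the set.
1 is NOT in the set. This is the mex.
mex = 1

1


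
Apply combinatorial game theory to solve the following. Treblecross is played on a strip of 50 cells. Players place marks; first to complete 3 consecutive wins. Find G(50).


Treblecross: place X on empty cells; 3-in-a-row wins.
Playing within two cells of an existing X lets the opponent win at once, so sensible play treats the cells i-2..i+2 around each X as dead. The player left with no safe cell loses, so this is a normal-play take-away game on strips of safe cells.
Placing X at cell i (0-indexed) of a strip of k safe cells leaves independent strips of sizes max(0, i-2) and max(0, k-i-3). Hence G(k) = mex{ G(max(0,i-2)) XOR G(max(0,k-i-3)) : 0 <= i < k }, with G(0) = 0.
G(1): splits (0,0):0^0=0 -> mex({0}) = 1
G(2): splits (0,0):0^0=0 -> mex({0}) = 1
G(3): splits (0,0):0^0=0 -> mex({0}) = 1
G(4): splits (0,1):0^1=1 (0,0):0^0=0 -> mex({0, 1}) = 2
G(5): splits (0,2):0^1=1 (0,1):0^1=1 (0,0):0^0=0 -> mex({0, 1}) = 2
G(6) = mex({1}) = 0
G(7) = mex({0, 1, 2}) = 3
G(8) = mex({0, 1, 2}) = 3
G(9) = mex({0, 2}) = 1
G(10) = mex({0, 2, 3}) = 1
G(11) = mex({0, 3}) = 1
G(12) = mex({1, 3}) = 0
G(13) = mex({0, 1, 2, 3}) = 4
G(14) = mex({0, 1, 2}) = 3
G(15) = mex({0, 1, 2}) = 3
G(16) = mex({0, 1, 2, 4}) = 3
G(17) = mex({0, 1, 3, 4}) = 2
G(18) = mex({0, 1, 3, 4}) = 2
G(19) = mex({0, 1, 3, 5}) = 2
G(20) = mex({0, 1, 2, 3, 5}) = 4
G(21) = mex({0, 1, 2, 3, 5}) = 4
G(22) = mex({1, 2, 6}) = 0
G(23) = mex({0, 1, 2, 3, 4, 6}) = 5
G(24) = mex({0, 1, 2, 3, 4}) = 5
G(25) = mex({0, 1, 3, 4, 7}) = 2
G(26) = mex({0, 1, 3, 4, 5, 7}) = 2
G(27) = mex({0, 1, 3, 5}) = 2
G(28) = mex({0, 1, 2, 5}) = 3
G(29) = mex({0, 1, 2, 4, 5, 6}) = 3
G(30) = mex({1, 2, 4, 6}) = 0
G(31) = mex({0, 1, 2, 3, 4, 6}) = 5
G(32) = mex({1, 2, 3, 4, 7}) = 0
G(33) = mex({0, 3, 7}) = 1
G(34) = mex({0, 2, 3, 5, 7}) = 1
G(35) = mex({0, 2, 3, 5, 6}) = 1
G(36) = mex({0, 1, 2, 5, 6}) = 3
G(37) = mex({0, 1, 2, 4, 5, 6}) = 3
G(38) = mex({0, 1, 2, 4}) = 3
G(39) = mex({0, 1, 2, 3, 4, 7}) = 5
G(40) = mex({0, 1, 2, 3, 4, 5, 7}) = 6
G(41) = mex({0, 1, 2, 3, 5, 7}) = 4
G(42) = mex({0, 1, 2, 3, 5, 6, 7}) = 4
G(43) = mex({0, 2, 3, 5, 6}) = 1
G(44) = mex({1, 2, 3, 4, 5, 6}) = 0
G(45) = mex({0, 1, 2, 3, 4, 6, 7}) = 5
G(46) = mex({0, 1, 2, 3, 4, 7}) = 5
G(47) = mex({0, 1, 2, 3, 4, 5, 7}) = 6
G(48) = mex({0, 1, 2, 3, 4, 5, 7}) = 6
G(49) = mex({0, 1, 3, 4, 5, 7}) = 2
G(50) = mex({0, 1, 2, 3, 4, 5, 6}) = 7
Therefore G(50) = 7.

7


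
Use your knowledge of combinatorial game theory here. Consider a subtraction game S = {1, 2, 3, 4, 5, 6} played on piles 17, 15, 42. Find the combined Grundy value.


Subtraction set: {1, 2, 3, 4, 5, 6}
For this subtraction set, G(n) = n mod 7 (period = max + 1 = 7).
Pile 1 (size 17): G(17) = 17 mod 7 = 3
Pile 2 (size 15): G(15) = 15 mod 7 = 1
Pile 3 (size 42): G(42) = 42 mod 7 = 0
Total Grundy value = XOR of all: 3 XOR 1 XOR 0 = 2

2


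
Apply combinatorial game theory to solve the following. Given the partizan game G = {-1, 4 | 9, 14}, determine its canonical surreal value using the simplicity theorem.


Left options: {-1, 4}, max = 4
Right options: {9, 14}, min = 9
All options are numbers and max(Left) < min(Right), so by the simplicity theorem the value is the simplest (earliest-born) number strictly between 4 and 9.
Integers 5 through 8 all lie strictly between 4 and 9.
Among integers, the simplest (lowest birthday = smallest |n|; 0 is born on day 0, +-n on day n) is 5.
No non-integer in the interval can be simpler: if x is a non-integer in the interval, then floor(x) or ceil(x) also lies in the interval (the interval contains an integer), and both are proper prefixes of x's sign expansion, i.e. born earlier. So the game value is 5.
Game value = 5

5


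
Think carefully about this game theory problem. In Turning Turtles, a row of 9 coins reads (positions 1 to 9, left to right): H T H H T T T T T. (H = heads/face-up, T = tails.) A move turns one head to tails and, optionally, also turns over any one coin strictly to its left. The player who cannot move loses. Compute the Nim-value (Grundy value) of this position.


Coins: H T H H T T T T T
Key fact: a single head at position k behaves exactly like a Nim heap of size k (turning it to T and optionally flipping a coin at j < k corresponds to moving the heap from k to j, or to 0), and heads combine as a disjunctive sum (two heads at the same place would cancel, matching j XOR j = 0). So the Nim-value is the XOR of the 1-indexed positions of the heads.
Face-up positions (1-indexed): [1, 3, 4]
XOR 0 with 1: 0 XOR 1 = 1
XOR 1 with 3: 1 XOR 3 = 2
XOR 2 with 4: 2 XOR 4 = 6
Nim-value = 6

6


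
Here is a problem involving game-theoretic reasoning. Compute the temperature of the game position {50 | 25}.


The game is {50 | 25}, a switch {a | b} with numbers a > b.
Cooling {a | b} by t gives {a - t | b + t}, which stops being hot when a - t = b + t, i.e. at t = (a - b)/2. So the temperature of a switch is (a - b)/2.
Temperature = (Left option - Right option) / 2
= (50 - (25)) / 2
= 25 / 2
= 25/2

25/2


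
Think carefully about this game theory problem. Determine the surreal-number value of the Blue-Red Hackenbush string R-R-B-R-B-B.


Edges (from ground): R-R-B-R-B-B
By Berlekamp's sign-expansion rule, a Blue-Red Hackenbush stalk has the value of the surreal number whose sign sequence is the edge sequence with B -> + and R -> -.
Sign sequence: --+-++
Trace the sign expansion in the surreal number tree, starting from 0:
Edge 1: R (sign -) -> bounds (-inf, 0), value = -1
Edge 2: R (sign -) -> bounds (-inf, -1), value = -2
Edge 3: B (sign +) -> bounds (-2, -1), value = -3/2
Edge 4: R (sign -) -> bounds (-2, -3/2), value = -7/4
Edge 5: B (sign +) -> bounds (-7/4, -3/2), value = -13/8
Edge 6: B (sign +) -> bounds (-13/8, -3/2), value = -25/16
Game value = -25/16

-25/16


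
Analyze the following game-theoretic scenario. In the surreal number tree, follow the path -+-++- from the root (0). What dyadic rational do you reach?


Sign expansion: -+-++-
Rule: track bounds (lo, hi), initially (-inf, +inf). On '+', the current value becomes lo and we move to the simplest number in (value, hi): value + 1 if hi = +inf, otherwise the midpoint (value + hi)/2. On '-', the current value becomes hi and we move to value - 1 if lo = -inf, otherwise the midpoint (lo + value)/2.
Start at 0.
Step 1: sign = -, move left. Bounds: (-inf, 0). Value = -1
Step 2: sign = +, move right. Bounds: (-1, 0). Value = -1/2
Step 3: sign = -, move left. Bounds: (-1, -1/2). Value = -3/4
Step 4: sign = +, move right. Bounds: (-3/4, -1/2). Value = -5/8
Step 5: sign = +, move right. Bounds: (-5/8, -1/2). Value = -9/16
Step 6: sign = -, move left. Bounds: (-5/8, -9/16). Value = -19/32
The surreal number with sign expansion -+-++- is -19/32.

-19/32


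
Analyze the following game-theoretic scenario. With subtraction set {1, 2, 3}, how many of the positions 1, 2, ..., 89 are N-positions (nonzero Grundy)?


Subtraction set S = {1, 2, 3}, so G(n) = n mod 4.
G(n) = 0 when n is a multiple of 4.
Multiples of 4 in [1, 89]: 22
N-positions (nonzero Grundy) = 89 - 22 = 67

67


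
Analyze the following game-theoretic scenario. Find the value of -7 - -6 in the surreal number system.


x = -7, y = -6
x - y = -7 - -6 = -1

-1


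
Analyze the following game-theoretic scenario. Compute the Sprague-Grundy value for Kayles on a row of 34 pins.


Kayles: a move removes 1 or 2 adjacent pins from a contiguous row.
Removing pins from a row of k leaves two independent rows (a, b) with a + b = k - 1 (one pin) or a + b = k - 2 (two pins); an end removal gives a = 0.
By Sprague-Grundy, G(k) = mex{ G(a) XOR G(b) } over all these splits. G(0) = 0.
G(1): splits (0,0):0^0=0 -> mex({0}) = 1
G(2): splits (0,1):0^1=1 (0,0):0^0=0 -> mex({0, 1}) = 2
G(3): splits (0,2):0^2=2 (1,1):1^1=0 (0,1):0^1=1 -> mex({0, 1, 2}) = 3
G(4): splits (0,3):0^3=3 (1,2):1^2=3 (0,2):0^2=2 (1,1):1^1=0 -> mex({0, 2, 3}) = 1
G(5): splits (0,4):0^1=1 (1,3):1^3=2 (2,2):2^2=0 (0,3):0^3=3 (1,2):1^2=3 -> mex({0, 1, 2, 3}) = 4
G(6) = mex({0, 1, 2, 4}) = 3
G(7) = mex({0, 1, 3, 4, 5}) = 2
G(8) = mex({0, 2, 3, 5, 6}) = 1
G(9) = mex({0, 1, 2, 3, 6, 7}) = 4
G(10) = mex({0, 1, 3, 4, 5, 7}) = 2
G(11) = mex({0, 1, 2, 3, 4, 5}) = 6
G(12) = mex({0, 1, 2, 3, 5, 6, 7}) = 4
G(13) = mex({0, 2, 3, 4, 6, 7}) = 1
G(14) = mex({0, 1, 4, 5, 6, 7}) = 2
G(15) = mex({0, 1, 2, 3, 4, 5, 6}) = 7
G(16) = mex({0, 2, 3, 5, 6, 7}) = 1
G(17) = mex({0, 1, 2, 3, 5, 6, 7}) = 4
G(18) = mex({0, 1, 2, 4, 5, 6}) = 3
G(19) = mex({0, 1, 3, 4, 5, 7}) = 2
G(20) = mex({0, 2, 3, 4, 5, 6, 7}) = 1
G(21) = mex({0, 1, 2, 3, 5, 6, 7}) = 4
G(22) = mex({0, 1, 2, 3, 4, 5, 7}) = 6
G(23) = mex({0, 1, 2, 3, 4, 5, 6}) = 7
G(24) = mex({0, 1, 2, 3, 5, 6, 7}) = 4
G(25) = mex({0, 2, 3, 4, 6, 7}) = 1
G(26) = mex({0, 1, 3, 4, 5, 6, 7}) = 2
G(27) = mex({0, 1, 2, 3, 4, 5, 6, 7}) = 8
G(28) = mex({0, 1, 2, 3, 4, 6, 7, 8}) = 5
G(29) = mex({0, 1, 2, 3, 5, 6, 7, 8, 9}) = 4
G(30) = mex({0, 1, 2, 3, 4, 5, 6, 9, 10}) = 7
G(31) = mex({0, 1, 3, 4, 5, 7, 10, 11}) = 2
G(32) = mex({0, 2, 3, 4, 5, 6, 7, 9, 11}) = 1
G(33) = mex({0, 1, 2, 3, 4, 5, 6, 7, 9, 12}) = 8
G(34) = mex({0, 1, 2, 3, 4, 5, 7, 8, 11, 12}) = 6
Therefore G(34) = 6.

6


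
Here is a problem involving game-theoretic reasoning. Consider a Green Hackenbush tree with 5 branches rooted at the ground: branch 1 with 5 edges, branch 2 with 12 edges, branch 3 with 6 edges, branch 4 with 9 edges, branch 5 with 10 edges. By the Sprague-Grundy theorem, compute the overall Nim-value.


The tree has 5 branches from the ground vertex.
In Green Hackenbush, the Nim-value of a simple path of length k is k.
Branch 1: length 5, Nim-value = 5
Branch 2: length 12, Nim-value = 12
Branch 3: length 6, Nim-value = 6
Branch 4: length 9, Nim-value = 9
Branch 5: length 10, Nim-value = 10
Total Nim-value = XOR of all branch values:
0 XOR 5 = 5
5 XOR 12 = 9
9 XOR 6 = 15
15 XOR 9 = 6
6 XOR 10 = 12
Nim-value of the tree = 12

12


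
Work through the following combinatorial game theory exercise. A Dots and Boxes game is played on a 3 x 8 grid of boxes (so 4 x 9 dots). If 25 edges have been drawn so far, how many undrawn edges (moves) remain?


Grid: 3 x 8 boxes, i.e. 4 rows and 9 columns of dots.
Horizontal edges: (rows + 1) * cols = 4 * 8 = 32
Vertical edges: rows * (cols + 1) = 3 * 9 = 27
Total edges: 32 + 27 = 59
Edges drawn: 25
Remaining: 59 - 25 = 34

34


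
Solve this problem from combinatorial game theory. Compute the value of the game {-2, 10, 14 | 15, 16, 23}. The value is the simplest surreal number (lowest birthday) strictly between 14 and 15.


Left options: {-2, 10, 14}, max = 14
Right options: {15, 16, 23}, min = 15
All options are numbers and max(Left) < min(Right), so by the simplicity theorem the value is the simplest (earliest-born) number strictly between 14 and 15.
No integer lies strictly between 14 and 15, so the value is the dyadic rational m/2^k in the interval with the smallest k (then m odd); search k = 1, 2, ...:
Denominator 2: 29/2 lies strictly between 14 and 15 -- found.
The simplest number in the interval is 29/2.
Game value = 29/2

29/2


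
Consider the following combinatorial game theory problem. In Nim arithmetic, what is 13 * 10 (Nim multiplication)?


Nim multiplication is bilinear over XOR: (u XOR v) * w = (u*w) XOR (v*w).
So we split each operand into its bit components and XOR the pairwise Nim products.
13 = 1 + 4 + 8 (as XOR of powers of 2).
10 = 2 + 8 (as XOR of powers of 2).
Using the standard Nim-product table on single bits:
  2*2 = 3,   2*4 = 8,   2*8 = 12,
  4*4 = 6,   4*8 = 11,  8*8 = 13,
and  1*x = x (identity), k*l = l*k (commutative).
Pairwise Nim products:
  1 * 2 = 2
  1 * 8 = 8
  4 * 2 = 8
  4 * 8 = 11
  8 * 2 = 12
  8 * 8 = 13
XOR them: 2 XOR 8 XOR 8 XOR 11 XOR 12 XOR 13 = 8.
Result: 13 * 10 = 8 (in Nim).

8


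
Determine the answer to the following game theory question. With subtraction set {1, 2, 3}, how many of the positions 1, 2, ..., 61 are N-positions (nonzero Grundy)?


Subtraction set S = {1, 2, 3}, so G(n) = n mod 4.
G(n) = 0 when n is a multiple of 4.
Multiples of 4 in [1, 61]: 15
N-positions (nonzero Grundy) = 61 - 15 = 46

46


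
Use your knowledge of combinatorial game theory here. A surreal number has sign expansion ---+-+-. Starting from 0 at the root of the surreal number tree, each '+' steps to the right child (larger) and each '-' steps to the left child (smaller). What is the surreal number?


Sign expansion: ---+-+-
Rule: track bounds (lo, hi), initially (-inf, +inf). On '+', the current value becomes lo and we move to the simplest number in (value, hi): value + 1 if hi = +inf, otherwise the midpoint (value + hi)/2. On '-', the current value becomes hi and we move to value - 1 if lo = -inf, otherwise the midpoint (lo + value)/2.
Start at 0.
Step 1: sign = -, move left. Bounds: (-inf, 0). Value = -1
Step 2: sign = -, move left. Bounds: (-inf, -1). Value = -2
Step 3: sign = -, move left. Bounds: (-inf, -2). Value = -3
Step 4: sign = +, move right. Bounds: (-3, -2). Value = -5/2
Step 5: sign = -, move left. Bounds: (-3, -5/2). Value = -11/4
Step 6: sign = +, move right. Bounds: (-11/4, -5/2). Value = -21/8
Step 7: sign = -, move left. Bounds: (-11/4, -21/8). Value = -43/16
The surreal number with sign expansion ---+-+- is -43/16.

-43/16


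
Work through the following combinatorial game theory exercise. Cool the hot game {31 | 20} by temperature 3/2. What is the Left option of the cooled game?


Original game: {31 | 20} (a switch {a | b} with a > b).
Cooling by t (for t below the temperature (a - b)/2 = 11/2) taxes each move by t: {a | b} cooled by t is {a - t | b + t}.
Cooling amount: t = 3/2
Cooled Left option: 31 - 3/2 = 59/2
Cooled Right option: 20 + 3/2 = 43/2
Cooled game: {59/2 | 43/2}
Left option = 59/2

59/2


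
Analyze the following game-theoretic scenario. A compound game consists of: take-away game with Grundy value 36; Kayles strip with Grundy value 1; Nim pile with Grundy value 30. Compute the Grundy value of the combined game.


By the Sprague-Grundy theorem, the Grundy value of a sum of games is the XOR of individual Grundy values.
take-away game: Grundy value = 36. Running XOR: 0 XOR 36 = 36
Kayles strip: Grundy value = 1. Running XOR: 36 XOR 1 = 37
Nim pile: Grundy value = 30. Running XOR: 37 XOR 30 = 59
The combined Grundy value is 59.

59


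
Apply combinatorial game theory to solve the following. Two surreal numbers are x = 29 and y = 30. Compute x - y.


x = 29, y = 30
x - y = 29 - 30 = -1

-1


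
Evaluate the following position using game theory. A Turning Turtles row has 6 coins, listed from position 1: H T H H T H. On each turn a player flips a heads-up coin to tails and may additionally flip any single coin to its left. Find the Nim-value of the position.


Coins: H T H H T H
Key fact: a single head at position k behaves exactly like a Nim heap of size k (turning it to T and optionally flipping a coin at j < k corresponds to moving the heap from k to j, or to 0), and heads combine as a disjunctive sum (two heads at the same place would cancel, matching j XOR j = 0). So the Nim-value is the XOR of the 1-indexed positions of the heads.
Face-up positions (1-indexed): [1, 3, 4, 6]
XOR 0 with 1: 0 XOR 1 = 1
XOR 1 with 3: 1 XOR 3 = 2
XOR 2 with 4: 2 XOR 4 = 6
XOR 6 with 6: 6 XOR 6 = 0
Nim-value = 0

0


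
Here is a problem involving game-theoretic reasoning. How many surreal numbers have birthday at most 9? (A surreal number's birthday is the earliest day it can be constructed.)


Day 0: {|} = 0 is born. Count = 1.
Day n: the number of surreal numbers born by day n is 2^(n+1) - 1.
By day 0: 2^1 - 1 = 1
By day 1: 2^2 - 1 = 3
By day 2: 2^3 - 1 = 7
By day 3: 2^4 - 1 = 15
By day 4: 2^5 - 1 = 31
By day 5: 2^6 - 1 = 63
By day 6: 2^7 - 1 = 127
By day 7: 2^8 - 1 = 255
By day 8: 2^9 - 1 = 511
By day 9: 2^10 - 1 = 1023
By day 9: 1023 surreal numbers.

1023


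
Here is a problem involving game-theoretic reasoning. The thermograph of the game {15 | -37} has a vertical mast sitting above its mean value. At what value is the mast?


Game = {15 | -37}, a switch {a | b} with numbers a > b.
Its thermograph has left wall a - t and right wall b + t, which meet at t = (a - b)/2, where both equal (a + b)/2. So the mast (mean value) is at (a + b)/2.
Mean = (15 + (-37))/2 = -22/2 = -11

-11


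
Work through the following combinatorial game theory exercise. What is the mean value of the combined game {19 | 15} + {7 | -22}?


G1 = {19 | 15}, G2 = {7 | -22}
Each is a switch {a | b} with numbers a > b; its mean value is (a + b)/2, and mean value is additive over game sums: m(G1 + G2) = m(G1) + m(G2).
Mean of G1 = (19 + (15))/2 = 34/2 = 17
Mean of G2 = (7 + (-22))/2 = -15/2 = -15/2
Mean of G1 + G2 = 17 + -15/2 = 19/2

19/2


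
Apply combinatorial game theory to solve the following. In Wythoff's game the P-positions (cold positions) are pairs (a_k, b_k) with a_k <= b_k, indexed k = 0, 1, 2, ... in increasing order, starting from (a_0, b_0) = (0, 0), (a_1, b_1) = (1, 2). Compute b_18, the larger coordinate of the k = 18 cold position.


By Wythoff's theorem, a_k = floor(k * phi) and b_k = floor(k * phi^2) = a_k + k, where phi = (1 + sqrt(5))/2 is the golden ratio.
phi = (1 + sqrt(5))/2 = 1.618034
phi^2 = phi + 1 = 2.618034
k = 18
k * phi^2 = 18 * 2.618034 = 47.124612
b_18 = floor(k * phi^2) = 47 (check: a_18 + k = 29 + 18 = 47)

47


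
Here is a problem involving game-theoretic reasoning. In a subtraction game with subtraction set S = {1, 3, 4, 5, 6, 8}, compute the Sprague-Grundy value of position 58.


The subtraction set is S = {1, 3, 4, 5, 6, 8}.
G(k) = mex{ G(k - s) : s in S, s <= k }. We compute iteratively: G(0) = 0.
G(1) = mex({0}) = 1
G(2) = mex({1}) = 0
G(3) = mex({0}) = 1
G(4) = mex({0, 1}) = 2
G(5) = mex({0, 1, 2}) = 3
G(6) = mex({0, 1, 3}) = 2
G(7) = mex({0, 1, 2}) = 3
G(8) = mex({0, 1, 2, 3}) = 4
G(9) = mex({1, 2, 3, 4}) = 0
G(10) = mex({0, 2, 3}) = 1
G(11) = mex({1, 2, 3, 4}) = 0
G(12) = mex({0, 2, 3, 4}) = 1
G(13) = mex({0, 1, 3, 4}) = 2
G(14) = mex({0, 1, 2, 4}) = 3
G(15) = mex({0, 1, 3}) = 2
G(16) = mex({0, 1, 2, 4}) = 3
Observe that G(9)..G(16) = 0, 1, 0, 1, 2, 3, 2, 3 repeats G(0)..G(7) = 0, 1, 0, 1, 2, 3, 2, 3.
For k >= max(S) = 8, G(k) is determined by the previous 8 values G(k-8)..G(k-1); a window of 8 consecutive values has recurred shifted by 9, so by induction G(k + 9) = G(k) for all k >= 0: the sequence is periodic from the start with period 9.
One period: G(0..8) = 0, 1, 0, 1, 2, 3, 2, 3, 4.
58 mod 9 = 4, so G(58) = G(4) = 2.

2


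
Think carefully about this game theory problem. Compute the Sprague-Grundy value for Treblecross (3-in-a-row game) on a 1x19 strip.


Treblecross: place X on empty cells; 3-in-a-row wins.
Playing within two cells of an existing X lets the opponent win at once, so sensible play treats the cells i-2..i+2 around each X as dead. The player left with no safe cell loses, so this is a normal-play take-away game on strips of safe cells.
Placing X at cell i (0-indexed) of a strip of k safe cells leaves independent strips of sizes max(0, i-2) and max(0, k-i-3). Hence G(k) = mex{ G(max(0,i-2)) XOR G(max(0,k-i-3)) : 0 <= i < k }, with G(0) = 0.
G(1): splits (0,0):0^0=0 -> mex({0}) = 1
G(2): splits (0,0):0^0=0 -> mex({0}) = 1
G(3): splits (0,0):0^0=0 -> mex({0}) = 1
G(4): splits (0,1):0^1=1 (0,0):0^0=0 -> mex({0, 1}) = 2
G(5): splits (0,2):0^1=1 (0,1):0^1=1 (0,0):0^0=0 -> mex({0, 1}) = 2
G(6) = mex({1}) = 0
G(7) = mex({0, 1, 2}) = 3
G(8) = mex({0, 1, 2}) = 3
G(9) = mex({0, 2}) = 1
G(10) = mex({0, 2, 3}) = 1
G(11) = mex({0, 3}) = 1
G(12) = mex({1, 3}) = 0
G(13) = mex({0, 1, 2, 3}) = 4
G(14) = mex({0, 1, 2}) = 3
G(15) = mex({0, 1, 2}) = 3
G(16) = mex({0, 1, 2, 4}) = 3
G(17) = mex({0, 1, 3, 4}) = 2
G(18) = mex({0, 1, 3, 4}) = 2
G(19) = mex({0, 1, 3, 5}) = 2
Therefore G(19) = 2.

2


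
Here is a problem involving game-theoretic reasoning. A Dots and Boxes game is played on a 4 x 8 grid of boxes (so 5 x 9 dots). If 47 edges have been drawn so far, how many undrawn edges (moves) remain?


Grid: 4 x 8 boxes, i.e. 5 rows and 9 columns of dots.
Horizontal edges: (rows + 1) * cols = 5 * 8 = 40
Vertical edges: rows * (cols + 1) = 4 * 9 = 36
Total edges: 40 + 36 = 76
Edges drawn: 47
Remaining: 76 - 47 = 29

29


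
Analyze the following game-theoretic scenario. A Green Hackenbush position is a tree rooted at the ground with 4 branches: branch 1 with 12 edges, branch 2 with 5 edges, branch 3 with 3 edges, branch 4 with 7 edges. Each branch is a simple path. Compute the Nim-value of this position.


The tree has 4 branches from the ground vertex.
In Green Hackenbush, the Nim-value of a simple path of length k is k.
Branch 1: length 12, Nim-value = 12
Branch 2: length 5, Nim-value = 5
Branch 3: length 3, Nim-value = 3
Branch 4: length 7, Nim-value = 7
Total Nim-value = XOR of all branch values:
0 XOR 12 = 12
12 XOR 5 = 9
9 XOR 3 = 10
10 XOR 7 = 13
Nim-value of the tree = 13

13


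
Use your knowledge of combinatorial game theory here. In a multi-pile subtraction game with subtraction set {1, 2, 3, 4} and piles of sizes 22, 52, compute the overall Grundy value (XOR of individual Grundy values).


Subtraction set: {1, 2, 3, 4}
For this subtraction set, G(n) = n mod 5 (period = max + 1 = 5).
Pile 1 (size 22): G(22) = 22 mod 5 = 2
Pile 2 (size 52): G(52) = 52 mod 5 = 2
Total Grundy value = XOR of all: 2 XOR 2 = 0

0


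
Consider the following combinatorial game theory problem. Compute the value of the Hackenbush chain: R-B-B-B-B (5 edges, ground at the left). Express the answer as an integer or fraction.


Edges (from ground): R-B-B-B-B
By Berlekamp's sign-expansion rule, a Blue-Red Hackenbush stalk has the value of the surreal number whose sign sequence is the edge sequence with B -> + and R -> -.
Sign sequence: -++++
Trace the sign expansion in the surreal number tree, starting from 0:
Edge 1: R (sign -) -> bounds (-inf, 0), value = -1
Edge 2: B (sign +) -> bounds (-1, 0), value = -1/2
Edge 3: B (sign +) -> bounds (-1/2, 0), value = -1/4
Edge 4: B (sign +) -> bounds (-1/4, 0), value = -1/8
Edge 5: B (sign +) -> bounds (-1/8, 0), value = -1/16
Game value = -1/16

-1/16


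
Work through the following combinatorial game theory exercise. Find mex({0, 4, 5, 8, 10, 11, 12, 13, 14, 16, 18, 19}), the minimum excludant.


Set = {0, 4, 5, 8, 10, 11, 12, 13, 14, 16, 18, 19}
0 is in the set.
1 is NOT in the set. This is the mex.
mex = 1

1


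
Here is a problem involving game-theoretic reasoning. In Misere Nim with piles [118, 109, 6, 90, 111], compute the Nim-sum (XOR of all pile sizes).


We need the XOR (exclusive or) of all pile sizes.
After XOR-ing pile 1 (size 118): 0 XOR 118 = 118
After XOR-ing pile 2 (size 109): 118 XOR 109 = 27
After XOR-ing pile 3 (size 6): 27 XOR 6 = 29
After XOR-ing pile 4 (size 90): 29 XOR 90 = 71
After XOR-ing pile 5 (size 111): 71 XOR 111 = 40
The Nim-value of this position is 40.

40


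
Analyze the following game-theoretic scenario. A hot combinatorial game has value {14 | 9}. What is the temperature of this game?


The game is {14 | 9}, a switch {a | b} with numbers a > b.
Cooling {a | b} by t gives {a - t | b + t}, which stops being hot when a - t = b + t, i.e. at t = (a - b)/2. So the temperature of a switch is (a - b)/2.
Temperature = (Left option - Right option) / 2
= (14 - (9)) / 2
= 5 / 2
= 5/2

5/2


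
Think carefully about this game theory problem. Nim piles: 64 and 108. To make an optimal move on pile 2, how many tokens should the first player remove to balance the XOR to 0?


Piles: 64 and 108
Current XOR: 64 XOR 108 = 44 (non-zero, so this is an N-position).
To make the XOR zero, we need to find a move that balances the piles.
For pile 2 (size 108): target = 108 XOR 44 = 64
We reduce pile 2 from 108 to 64.
Tokens removed: 108 - 64 = 44
Verification: 64 XOR 64 = 0

44


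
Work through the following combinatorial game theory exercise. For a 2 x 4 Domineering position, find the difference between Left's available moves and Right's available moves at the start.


Board is 2 x 4 (rows x cols).
Left (vertical) placements: (rows-1) * cols = 1 * 4 = 4
Right (horizontal) placements: rows * (cols-1) = 2 * 3 = 6
Advantage = Left - Right = 4 - 6 = -2

-2


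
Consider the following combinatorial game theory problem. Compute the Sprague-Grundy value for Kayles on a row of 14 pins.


Kayles: a move removes 1 or 2 adjacent pins from a contiguous row.
Removing pins from a row of k leaves two independent rows (a, b) with a + b = k - 1 (one pin) or a + b = k - 2 (two pins); an end removal gives a = 0.
By Sprague-Grundy, G(k) = mex{ G(a) XOR G(b) } over all these splits. G(0) = 0.
G(1): splits (0,0):0^0=0 -> mex({0}) = 1
G(2): splits (0,1):0^1=1 (0,0):0^0=0 -> mex({0, 1}) = 2
G(3): splits (0,2):0^2=2 (1,1):1^1=0 (0,1):0^1=1 -> mex({0, 1, 2}) = 3
G(4): splits (0,3):0^3=3 (1,2):1^2=3 (0,2):0^2=2 (1,1):1^1=0 -> mex({0, 2, 3}) = 1
G(5): splits (0,4):0^1=1 (1,3):1^3=2 (2,2):2^2=0 (0,3):0^3=3 (1,2):1^2=3 -> mex({0, 1, 2, 3}) = 4
G(6) = mex({0, 1, 2, 4}) = 3
G(7) = mex({0, 1, 3, 4, 5}) = 2
G(8) = mex({0, 2, 3, 5, 6}) = 1
G(9) = mex({0, 1, 2, 3, 6, 7}) = 4
G(10) = mex({0, 1, 3, 4, 5, 7}) = 2
G(11) = mex({0, 1, 2, 3, 4, 5}) = 6
G(12) = mex({0, 1, 2, 3, 5, 6, 7}) = 4
G(13) = mex({0, 2, 3, 4, 6, 7}) = 1
G(14) = mex({0, 1, 4, 5, 6, 7}) = 2
Therefore G(14) = 2.

2


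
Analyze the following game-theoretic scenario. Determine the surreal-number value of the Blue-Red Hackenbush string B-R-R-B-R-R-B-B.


Edges (from ground): B-R-R-B-R-R-B-B
By Berlekamp's sign-expansion rule, a Blue-Red Hackenbush stalk has the value of the surreal number whose sign sequence is the edge sequence with B -> + and R -> -.
Sign sequence: +--+--++
Trace the sign expansion in the surreal number tree, starting from 0:
Edge 1: B (sign +) -> bounds (0, +inf), value = 1
Edge 2: R (sign -) -> bounds (0, 1), value = 1/2
Edge 3: R (sign -) -> bounds (0, 1/2), value = 1/4
Edge 4: B (sign +) -> bounds (1/4, 1/2), value = 3/8
Edge 5: R (sign -) -> bounds (1/4, 3/8), value = 5/16
Edge 6: R (sign -) -> bounds (1/4, 5/16), value = 9/32
Edge 7: B (sign +) -> bounds (9/32, 5/16), value = 19/64
Edge 8: B (sign +) -> bounds (19/64, 5/16), value = 39/128
Game value = 39/128

39/128


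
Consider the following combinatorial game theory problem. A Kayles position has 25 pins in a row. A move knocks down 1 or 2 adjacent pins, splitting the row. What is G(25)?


Kayles: a move removes 1 or 2 adjacent pins from a contiguous row.
Removing pins from a row of k leaves two independent rows (a, b) with a + b = k - 1 (one pin) or a + b = k - 2 (two pins); an end removal gives a = 0.
By Sprague-Grundy, G(k) = mex{ G(a) XOR G(b) } over all these splits. G(0) = 0.
G(1): splits (0,0):0^0=0 -> mex({0}) = 1
G(2): splits (0,1):0^1=1 (0,0):0^0=0 -> mex({0, 1}) = 2
G(3): splits (0,2):0^2=2 (1,1):1^1=0 (0,1):0^1=1 -> mex({0, 1, 2}) = 3
G(4): splits (0,3):0^3=3 (1,2):1^2=3 (0,2):0^2=2 (1,1):1^1=0 -> mex({0, 2, 3}) = 1
G(5): splits (0,4):0^1=1 (1,3):1^3=2 (2,2):2^2=0 (0,3):0^3=3 (1,2):1^2=3 -> mex({0, 1, 2, 3}) = 4
G(6) = mex({0, 1, 2, 4}) = 3
G(7) = mex({0, 1, 3, 4, 5}) = 2
G(8) = mex({0, 2, 3, 5, 6}) = 1
G(9) = mex({0, 1, 2, 3, 6, 7}) = 4
G(10) = mex({0, 1, 3, 4, 5, 7}) = 2
G(11) = mex({0, 1, 2, 3, 4, 5}) = 6
G(12) = mex({0, 1, 2, 3, 5, 6, 7}) = 4
G(13) = mex({0, 2, 3, 4, 6, 7}) = 1
G(14) = mex({0, 1, 4, 5, 6, 7}) = 2
G(15) = mex({0, 1, 2, 3, 4, 5, 6}) = 7
G(16) = mex({0, 2, 3, 5, 6, 7}) = 1
G(17) = mex({0, 1, 2, 3, 5, 6, 7}) = 4
G(18) = mex({0, 1, 2, 4, 5, 6}) = 3
G(19) = mex({0, 1, 3, 4, 5, 7}) = 2
G(20) = mex({0, 2, 3, 4, 5, 6, 7}) = 1
G(21) = mex({0, 1, 2, 3, 5, 6, 7}) = 4
G(22) = mex({0, 1, 2, 3, 4, 5, 7}) = 6
G(23) = mex({0, 1, 2, 3, 4, 5, 6}) = 7
G(24) = mex({0, 1, 2, 3, 5, 6, 7}) = 4
G(25) = mex({0, 2, 3, 4, 6, 7}) = 1
Therefore G(25) = 1.

1


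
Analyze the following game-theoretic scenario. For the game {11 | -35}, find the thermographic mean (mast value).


Game = {11 | -35}, a switch {a | b} with numbers a > b.
Its thermograph has left wall a - t and right wall b + t, which meet at t = (a - b)/2, where both equal (a + b)/2. So the mast (mean value) is at (a + b)/2.
Mean = (11 + (-35))/2 = -24/2 = -12

-12


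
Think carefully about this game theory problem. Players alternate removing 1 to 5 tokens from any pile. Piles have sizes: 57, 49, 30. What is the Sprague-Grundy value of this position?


Subtraction set: {1, 2, 3, 4, 5}
For this subtraction set, G(n) = n mod 6 (period = max + 1 = 6).
Pile 1 (size 57): G(57) = 57 mod 6 = 3
Pile 2 (size 49): G(49) = 49 mod 6 = 1
Pile 3 (size 30): G(30) = 30 mod 6 = 0
Total Grundy value = XOR of all: 3 XOR 1 XOR 0 = 2

2


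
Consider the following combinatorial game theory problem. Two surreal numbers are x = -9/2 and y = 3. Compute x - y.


x = -9/2, y = 3
Converting to common denominator: 2
x = -9/2, y = 6/2
x - y = -9/2 - 3 = -15/2

-15/2


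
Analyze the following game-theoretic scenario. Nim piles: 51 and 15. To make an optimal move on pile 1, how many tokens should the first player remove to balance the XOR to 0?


Piles: 51 and 15
Current XOR: 51 XOR 15 = 60 (non-zero, so this is an N-position).
To make the XOR zero, we need to find a move that balances the piles.
For pile 1 (size 51): target = 51 XOR 60 = 15
We reduce pile 1 from 51 to 15.
Tokens removed: 51 - 15 = 36
Verification: 15 XOR 15 = 0

36
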